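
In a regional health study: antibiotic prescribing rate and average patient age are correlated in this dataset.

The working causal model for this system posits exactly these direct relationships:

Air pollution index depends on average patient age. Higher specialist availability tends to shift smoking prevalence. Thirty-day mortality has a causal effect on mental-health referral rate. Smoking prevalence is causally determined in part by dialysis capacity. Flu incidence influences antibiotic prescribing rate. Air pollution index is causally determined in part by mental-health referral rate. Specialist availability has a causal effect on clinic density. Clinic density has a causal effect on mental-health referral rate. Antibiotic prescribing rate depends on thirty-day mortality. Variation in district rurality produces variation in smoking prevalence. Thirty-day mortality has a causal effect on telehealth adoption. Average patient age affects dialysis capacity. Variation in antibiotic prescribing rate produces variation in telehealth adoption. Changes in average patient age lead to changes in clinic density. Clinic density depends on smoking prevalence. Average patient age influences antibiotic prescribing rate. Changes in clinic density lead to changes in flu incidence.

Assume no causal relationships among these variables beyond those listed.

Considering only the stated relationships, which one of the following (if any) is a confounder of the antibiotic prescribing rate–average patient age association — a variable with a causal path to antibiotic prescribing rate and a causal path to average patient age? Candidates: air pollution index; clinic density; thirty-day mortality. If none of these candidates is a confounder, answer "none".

None of the listed candidates has causal paths to both antibiotic prescribing rate and average patient age in the stated relationships, so none is a common cause.

none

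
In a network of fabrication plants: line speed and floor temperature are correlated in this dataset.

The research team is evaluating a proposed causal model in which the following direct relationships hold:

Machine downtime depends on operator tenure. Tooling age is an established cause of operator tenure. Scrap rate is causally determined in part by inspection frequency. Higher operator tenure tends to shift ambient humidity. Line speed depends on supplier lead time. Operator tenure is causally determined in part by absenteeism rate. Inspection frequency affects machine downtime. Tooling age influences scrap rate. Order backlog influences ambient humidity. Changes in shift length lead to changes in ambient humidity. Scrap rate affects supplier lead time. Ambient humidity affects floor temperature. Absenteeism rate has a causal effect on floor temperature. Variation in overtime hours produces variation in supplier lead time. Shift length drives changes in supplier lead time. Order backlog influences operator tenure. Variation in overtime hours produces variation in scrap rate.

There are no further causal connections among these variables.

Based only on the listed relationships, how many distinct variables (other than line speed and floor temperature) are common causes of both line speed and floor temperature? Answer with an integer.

2

The common causes are: shift length (to line speed via shift length → supplier lead time → line speed; to floor temperature via shift length → ambient humidity → floor temperature); tooling age (to line speed via tooling age → scrap rate → supplier lead time → line speed; to floor temperature via tooling age → operator tenure → ambient humidity → floor temperature).
Every other variable lacks a causal path to at least one of line speed and floor temperature.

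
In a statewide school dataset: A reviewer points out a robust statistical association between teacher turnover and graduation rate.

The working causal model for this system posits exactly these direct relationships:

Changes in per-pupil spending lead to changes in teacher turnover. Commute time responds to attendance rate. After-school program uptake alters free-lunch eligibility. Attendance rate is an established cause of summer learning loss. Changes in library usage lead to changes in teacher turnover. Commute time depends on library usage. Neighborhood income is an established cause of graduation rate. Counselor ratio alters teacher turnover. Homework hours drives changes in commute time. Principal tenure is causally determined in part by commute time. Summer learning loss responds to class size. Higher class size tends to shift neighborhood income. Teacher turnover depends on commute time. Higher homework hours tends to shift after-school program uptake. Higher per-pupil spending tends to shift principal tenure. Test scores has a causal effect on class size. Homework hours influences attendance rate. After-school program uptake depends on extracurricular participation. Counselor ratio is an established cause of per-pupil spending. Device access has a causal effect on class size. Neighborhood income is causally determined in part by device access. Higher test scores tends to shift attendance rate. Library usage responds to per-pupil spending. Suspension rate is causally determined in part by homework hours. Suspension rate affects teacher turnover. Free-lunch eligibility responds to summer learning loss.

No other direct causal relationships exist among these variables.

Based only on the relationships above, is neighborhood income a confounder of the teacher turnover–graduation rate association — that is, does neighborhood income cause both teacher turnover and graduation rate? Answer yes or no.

Neighborhood income has no stated causal path to teacher turnover. A confounder must cause both variables, so neighborhood income does not qualify.

no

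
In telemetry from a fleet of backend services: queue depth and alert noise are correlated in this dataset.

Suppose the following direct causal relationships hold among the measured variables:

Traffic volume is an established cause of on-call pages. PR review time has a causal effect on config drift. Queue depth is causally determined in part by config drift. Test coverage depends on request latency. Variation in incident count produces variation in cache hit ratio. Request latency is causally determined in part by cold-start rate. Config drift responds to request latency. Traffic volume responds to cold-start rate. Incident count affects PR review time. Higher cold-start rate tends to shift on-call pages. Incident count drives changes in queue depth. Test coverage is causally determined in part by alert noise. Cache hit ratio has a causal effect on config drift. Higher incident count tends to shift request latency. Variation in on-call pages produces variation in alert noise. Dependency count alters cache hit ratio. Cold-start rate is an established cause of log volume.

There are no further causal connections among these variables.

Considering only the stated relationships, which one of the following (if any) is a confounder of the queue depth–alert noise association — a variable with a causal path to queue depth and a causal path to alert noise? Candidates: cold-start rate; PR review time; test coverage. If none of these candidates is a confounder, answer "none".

cold-start rate

Cold-start rate causes queue depth (cold-start rate → request latency → config drift → queue depth) and also causes alert noise (cold-start rate → on-call pages → alert noise); it is a common cause of both.
Each of the other candidates lacks a causal path to at least one of queue depth and alert noise, so they do not confound the relationship.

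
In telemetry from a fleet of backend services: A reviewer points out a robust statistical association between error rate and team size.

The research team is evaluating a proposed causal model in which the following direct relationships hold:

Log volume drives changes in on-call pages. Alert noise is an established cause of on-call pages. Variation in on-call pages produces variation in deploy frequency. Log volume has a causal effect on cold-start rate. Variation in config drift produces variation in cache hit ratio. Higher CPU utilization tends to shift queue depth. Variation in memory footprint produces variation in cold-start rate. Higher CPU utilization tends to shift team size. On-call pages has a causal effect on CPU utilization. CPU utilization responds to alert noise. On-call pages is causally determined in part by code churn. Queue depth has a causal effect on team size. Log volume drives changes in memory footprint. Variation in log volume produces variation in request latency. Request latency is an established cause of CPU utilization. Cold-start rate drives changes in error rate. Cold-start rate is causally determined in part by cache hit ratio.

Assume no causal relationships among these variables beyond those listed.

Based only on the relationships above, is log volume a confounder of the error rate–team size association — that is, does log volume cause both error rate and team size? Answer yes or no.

Log volume has a causal path to error rate (log volume → cold-start rate → error rate) and to team size (log volume → request latency → CPU utilization → team size), so it is a common cause of both — a confounder.

yes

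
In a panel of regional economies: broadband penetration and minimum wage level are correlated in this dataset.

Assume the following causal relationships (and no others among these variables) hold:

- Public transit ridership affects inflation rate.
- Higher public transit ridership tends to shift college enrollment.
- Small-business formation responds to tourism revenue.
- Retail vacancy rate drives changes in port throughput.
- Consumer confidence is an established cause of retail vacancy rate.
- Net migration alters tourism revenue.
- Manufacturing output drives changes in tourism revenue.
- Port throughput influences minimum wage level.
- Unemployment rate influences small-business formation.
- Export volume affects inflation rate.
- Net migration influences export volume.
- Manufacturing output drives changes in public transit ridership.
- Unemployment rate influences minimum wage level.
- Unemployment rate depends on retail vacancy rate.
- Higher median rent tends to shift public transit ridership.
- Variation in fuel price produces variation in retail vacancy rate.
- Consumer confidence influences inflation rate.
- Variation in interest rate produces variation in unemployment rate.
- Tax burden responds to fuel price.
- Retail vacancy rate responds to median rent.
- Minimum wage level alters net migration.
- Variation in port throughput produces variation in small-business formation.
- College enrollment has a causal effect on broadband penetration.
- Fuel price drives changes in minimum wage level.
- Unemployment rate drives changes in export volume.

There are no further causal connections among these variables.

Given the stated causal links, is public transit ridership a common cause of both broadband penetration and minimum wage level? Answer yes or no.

Public transit ridership has no stated causal path to minimum wage level. A confounder must cause both variables, so public transit ridership does not qualify.

no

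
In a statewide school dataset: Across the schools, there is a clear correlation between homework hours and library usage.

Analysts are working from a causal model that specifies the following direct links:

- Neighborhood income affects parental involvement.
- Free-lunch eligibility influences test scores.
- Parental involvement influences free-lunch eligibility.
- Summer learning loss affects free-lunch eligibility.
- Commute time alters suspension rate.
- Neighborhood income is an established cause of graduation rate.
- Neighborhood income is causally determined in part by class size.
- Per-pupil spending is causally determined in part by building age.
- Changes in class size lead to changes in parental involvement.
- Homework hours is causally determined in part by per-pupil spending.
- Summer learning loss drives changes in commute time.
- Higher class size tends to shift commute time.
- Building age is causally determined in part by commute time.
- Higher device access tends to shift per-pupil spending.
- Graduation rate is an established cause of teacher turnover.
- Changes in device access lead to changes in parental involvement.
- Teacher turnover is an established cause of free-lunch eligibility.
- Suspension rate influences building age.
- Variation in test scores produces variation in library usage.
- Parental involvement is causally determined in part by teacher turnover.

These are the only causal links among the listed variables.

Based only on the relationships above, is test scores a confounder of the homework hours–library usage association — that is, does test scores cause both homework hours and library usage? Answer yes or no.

Test scores has no stated causal path to homework hours. A confounder must cause both variables, so test scores does not qualify.

no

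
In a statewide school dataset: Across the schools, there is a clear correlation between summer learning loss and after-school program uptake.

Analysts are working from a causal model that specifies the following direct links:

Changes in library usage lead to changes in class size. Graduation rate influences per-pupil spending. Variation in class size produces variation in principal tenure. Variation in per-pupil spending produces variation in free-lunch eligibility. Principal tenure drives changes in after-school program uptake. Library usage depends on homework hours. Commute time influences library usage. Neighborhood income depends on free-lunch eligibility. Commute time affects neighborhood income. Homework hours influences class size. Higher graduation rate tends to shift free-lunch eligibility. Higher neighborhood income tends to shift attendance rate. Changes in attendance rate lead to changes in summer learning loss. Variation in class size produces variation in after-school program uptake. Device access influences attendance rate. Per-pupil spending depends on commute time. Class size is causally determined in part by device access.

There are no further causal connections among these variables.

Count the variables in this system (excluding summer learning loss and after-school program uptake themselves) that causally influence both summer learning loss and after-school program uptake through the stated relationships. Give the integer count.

The common causes are: commute time (to summer learning loss via commute time → neighborhood income → attendance rate → summer learning loss; to after-school program uptake via commute time → library usage → class size → after-school program uptake); device access (to summer learning loss via device access → attendance rate → summer learning loss; to after-school program uptake via device access → class size → after-school program uptake).
Every other variable lacks a causal path to at least one of summer learning loss and after-school program uptake.

2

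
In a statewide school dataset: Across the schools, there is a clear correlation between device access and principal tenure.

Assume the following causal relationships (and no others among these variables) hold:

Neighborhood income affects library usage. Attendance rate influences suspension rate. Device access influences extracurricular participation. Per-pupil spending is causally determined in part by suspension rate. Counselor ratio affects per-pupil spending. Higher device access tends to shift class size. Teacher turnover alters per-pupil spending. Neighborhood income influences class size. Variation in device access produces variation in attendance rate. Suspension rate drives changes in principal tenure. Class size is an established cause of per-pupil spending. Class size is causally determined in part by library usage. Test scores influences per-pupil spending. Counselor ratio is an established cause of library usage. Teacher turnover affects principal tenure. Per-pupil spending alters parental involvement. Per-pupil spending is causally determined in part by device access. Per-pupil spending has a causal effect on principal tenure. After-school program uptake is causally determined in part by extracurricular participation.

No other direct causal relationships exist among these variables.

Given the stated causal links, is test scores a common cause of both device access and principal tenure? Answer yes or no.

Test scores has no stated causal path to device access. A confounder must cause both variables, so test scores does not qualify.

no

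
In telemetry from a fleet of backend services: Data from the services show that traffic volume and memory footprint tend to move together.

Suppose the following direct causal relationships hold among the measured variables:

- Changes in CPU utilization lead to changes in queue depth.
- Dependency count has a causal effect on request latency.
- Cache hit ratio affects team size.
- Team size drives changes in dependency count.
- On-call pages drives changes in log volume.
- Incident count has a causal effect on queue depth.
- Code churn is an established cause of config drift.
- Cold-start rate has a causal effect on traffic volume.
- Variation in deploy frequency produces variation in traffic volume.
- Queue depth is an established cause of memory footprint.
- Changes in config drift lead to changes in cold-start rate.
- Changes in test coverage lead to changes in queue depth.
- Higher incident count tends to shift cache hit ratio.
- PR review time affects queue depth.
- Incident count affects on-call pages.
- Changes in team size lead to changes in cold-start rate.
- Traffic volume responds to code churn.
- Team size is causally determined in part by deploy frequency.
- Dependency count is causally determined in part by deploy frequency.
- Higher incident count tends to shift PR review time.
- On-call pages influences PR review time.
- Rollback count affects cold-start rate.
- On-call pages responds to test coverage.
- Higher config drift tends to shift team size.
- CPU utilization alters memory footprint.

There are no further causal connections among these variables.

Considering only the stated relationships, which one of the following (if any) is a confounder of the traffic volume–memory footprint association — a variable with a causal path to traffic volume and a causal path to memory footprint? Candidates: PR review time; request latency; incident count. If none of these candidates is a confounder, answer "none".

incident count

Incident count causes traffic volume (incident count → cache hit ratio → team size → cold-start rate → traffic volume) and also causes memory footprint (incident count → queue depth → memory footprint); it is a common cause of both.
Each of the other candidates lacks a causal path to at least one of traffic volume and memory footprint, so they do not confound the relationship.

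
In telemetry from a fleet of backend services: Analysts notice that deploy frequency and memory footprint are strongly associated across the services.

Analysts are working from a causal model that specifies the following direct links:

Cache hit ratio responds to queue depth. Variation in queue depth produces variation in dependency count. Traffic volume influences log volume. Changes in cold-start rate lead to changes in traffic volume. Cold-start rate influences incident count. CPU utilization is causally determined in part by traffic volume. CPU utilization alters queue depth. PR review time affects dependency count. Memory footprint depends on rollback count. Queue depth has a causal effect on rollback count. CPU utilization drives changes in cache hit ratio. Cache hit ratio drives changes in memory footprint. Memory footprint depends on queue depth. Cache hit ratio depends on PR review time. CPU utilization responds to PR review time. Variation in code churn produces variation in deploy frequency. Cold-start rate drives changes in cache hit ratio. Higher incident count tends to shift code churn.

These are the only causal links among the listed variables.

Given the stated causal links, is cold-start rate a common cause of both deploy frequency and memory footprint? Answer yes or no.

yes

Cold-start rate has a causal path to deploy frequency (cold-start rate → incident count → code churn → deploy frequency) and to memory footprint (cold-start rate → cache hit ratio → memory footprint), so it is a common cause of both — a confounder.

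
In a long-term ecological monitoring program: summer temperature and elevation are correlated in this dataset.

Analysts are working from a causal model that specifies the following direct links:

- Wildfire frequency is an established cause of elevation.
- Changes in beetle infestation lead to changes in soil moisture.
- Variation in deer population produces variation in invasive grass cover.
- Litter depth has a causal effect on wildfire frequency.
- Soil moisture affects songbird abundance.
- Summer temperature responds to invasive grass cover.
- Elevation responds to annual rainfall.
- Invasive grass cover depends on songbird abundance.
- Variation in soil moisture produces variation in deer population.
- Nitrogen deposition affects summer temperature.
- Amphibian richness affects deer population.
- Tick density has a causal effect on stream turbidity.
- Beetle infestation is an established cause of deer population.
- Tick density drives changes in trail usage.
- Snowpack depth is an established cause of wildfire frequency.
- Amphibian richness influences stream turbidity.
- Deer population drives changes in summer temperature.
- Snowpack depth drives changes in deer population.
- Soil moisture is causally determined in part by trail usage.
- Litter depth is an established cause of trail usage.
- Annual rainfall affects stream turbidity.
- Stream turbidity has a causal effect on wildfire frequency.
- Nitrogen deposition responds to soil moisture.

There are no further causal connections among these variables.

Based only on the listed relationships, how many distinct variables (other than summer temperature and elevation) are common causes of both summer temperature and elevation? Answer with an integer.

4

The common causes are: amphibian richness (to summer temperature via amphibian richness → deer population → summer temperature; to elevation via amphibian richness → stream turbidity → wildfire frequency → elevation); litter depth (to summer temperature via litter depth → trail usage → soil moisture → deer population → summer temperature; to elevation via litter depth → wildfire frequency → elevation); snowpack depth (to summer temperature via snowpack depth → deer population → summer temperature; to elevation via snowpack depth → wildfire frequency → elevation); tick density (to summer temperature via tick density → trail usage → soil moisture → deer population → summer temperature; to elevation via tick density → stream turbidity → wildfire frequency → elevation).
Every other variable lacks a causal path to at least one of summer temperature and elevation.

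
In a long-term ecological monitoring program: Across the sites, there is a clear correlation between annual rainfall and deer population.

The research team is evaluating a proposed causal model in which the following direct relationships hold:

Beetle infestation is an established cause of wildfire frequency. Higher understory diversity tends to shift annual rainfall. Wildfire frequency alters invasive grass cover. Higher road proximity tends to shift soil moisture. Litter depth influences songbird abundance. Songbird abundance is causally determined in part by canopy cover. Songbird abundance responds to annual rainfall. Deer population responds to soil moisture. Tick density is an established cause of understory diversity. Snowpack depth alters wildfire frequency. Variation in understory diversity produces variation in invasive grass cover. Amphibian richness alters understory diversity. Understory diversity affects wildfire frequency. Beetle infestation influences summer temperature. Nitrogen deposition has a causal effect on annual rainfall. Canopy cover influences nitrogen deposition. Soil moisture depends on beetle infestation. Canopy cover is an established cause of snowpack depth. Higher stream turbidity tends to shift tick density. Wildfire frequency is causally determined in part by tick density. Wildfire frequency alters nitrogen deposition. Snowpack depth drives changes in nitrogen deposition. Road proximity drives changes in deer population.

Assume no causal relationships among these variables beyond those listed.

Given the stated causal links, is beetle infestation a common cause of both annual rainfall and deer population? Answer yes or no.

yes

Beetle infestation has a causal path to annual rainfall (beetle infestation → wildfire frequency → nitrogen deposition → annual rainfall) and to deer population (beetle infestation → soil moisture → deer population), so it is a common cause of both — a confounder.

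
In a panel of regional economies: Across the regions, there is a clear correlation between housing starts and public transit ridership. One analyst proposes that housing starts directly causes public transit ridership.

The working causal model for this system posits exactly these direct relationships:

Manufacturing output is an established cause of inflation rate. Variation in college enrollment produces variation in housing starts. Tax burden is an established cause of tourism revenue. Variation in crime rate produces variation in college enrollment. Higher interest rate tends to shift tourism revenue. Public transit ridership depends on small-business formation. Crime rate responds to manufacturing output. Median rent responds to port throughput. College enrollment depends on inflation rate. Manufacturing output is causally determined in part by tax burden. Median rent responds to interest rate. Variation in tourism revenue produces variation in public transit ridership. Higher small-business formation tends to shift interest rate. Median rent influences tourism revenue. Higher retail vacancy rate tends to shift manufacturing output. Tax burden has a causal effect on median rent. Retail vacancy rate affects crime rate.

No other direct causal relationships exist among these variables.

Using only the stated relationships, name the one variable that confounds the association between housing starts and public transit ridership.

Tax burden has a causal path to housing starts (tax burden → manufacturing output → inflation rate → college enrollment → housing starts) and a separate causal path to public transit ridership (tax burden → tourism revenue → public transit ridership), so it is a common cause of both.
No stated relationship gives housing starts a causal route to public transit ridership, so the correlation is explained by the shared upstream cause rather than a direct effect.

tax burden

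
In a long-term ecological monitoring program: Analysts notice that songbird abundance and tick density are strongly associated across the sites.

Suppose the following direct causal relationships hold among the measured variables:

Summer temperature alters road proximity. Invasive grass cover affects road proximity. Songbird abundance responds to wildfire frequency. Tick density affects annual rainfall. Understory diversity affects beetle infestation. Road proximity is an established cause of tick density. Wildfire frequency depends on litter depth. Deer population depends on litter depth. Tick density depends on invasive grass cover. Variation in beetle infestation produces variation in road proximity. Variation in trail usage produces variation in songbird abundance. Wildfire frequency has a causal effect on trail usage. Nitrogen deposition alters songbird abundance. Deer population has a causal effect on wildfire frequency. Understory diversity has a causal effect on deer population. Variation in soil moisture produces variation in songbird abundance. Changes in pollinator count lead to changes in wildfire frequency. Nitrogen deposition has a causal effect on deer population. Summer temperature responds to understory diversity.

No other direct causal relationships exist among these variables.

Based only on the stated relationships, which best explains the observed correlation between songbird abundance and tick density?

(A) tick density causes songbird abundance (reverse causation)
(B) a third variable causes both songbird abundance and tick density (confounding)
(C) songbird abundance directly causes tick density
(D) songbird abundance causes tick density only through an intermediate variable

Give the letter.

Understory diversity causes songbird abundance (understory diversity → deer population → wildfire frequency → songbird abundance) and tick density (understory diversity → summer temperature → road proximity → tick density) — a common cause creating the correlation.
There is no stated path from songbird abundance to tick density or from tick density to songbird abundance, so neither direct nor reverse causation applies.

B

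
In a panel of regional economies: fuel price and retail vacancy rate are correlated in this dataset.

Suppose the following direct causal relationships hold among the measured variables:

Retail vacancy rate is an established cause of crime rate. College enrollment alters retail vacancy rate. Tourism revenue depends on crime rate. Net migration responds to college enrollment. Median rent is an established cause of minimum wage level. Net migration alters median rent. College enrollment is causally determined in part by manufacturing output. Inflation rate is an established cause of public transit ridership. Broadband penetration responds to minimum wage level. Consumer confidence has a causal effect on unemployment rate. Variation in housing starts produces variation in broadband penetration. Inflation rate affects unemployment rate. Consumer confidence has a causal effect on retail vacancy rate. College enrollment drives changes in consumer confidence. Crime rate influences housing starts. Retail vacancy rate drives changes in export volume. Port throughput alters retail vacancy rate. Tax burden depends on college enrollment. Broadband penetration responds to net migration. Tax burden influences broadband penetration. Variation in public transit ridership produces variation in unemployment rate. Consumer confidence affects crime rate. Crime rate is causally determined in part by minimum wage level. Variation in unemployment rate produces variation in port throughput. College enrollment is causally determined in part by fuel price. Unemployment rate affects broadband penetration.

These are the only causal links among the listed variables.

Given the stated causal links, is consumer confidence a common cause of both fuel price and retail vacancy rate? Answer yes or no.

no

Consumer confidence has no stated causal path to fuel price. A confounder must cause both variables, so consumer confidence does not qualify.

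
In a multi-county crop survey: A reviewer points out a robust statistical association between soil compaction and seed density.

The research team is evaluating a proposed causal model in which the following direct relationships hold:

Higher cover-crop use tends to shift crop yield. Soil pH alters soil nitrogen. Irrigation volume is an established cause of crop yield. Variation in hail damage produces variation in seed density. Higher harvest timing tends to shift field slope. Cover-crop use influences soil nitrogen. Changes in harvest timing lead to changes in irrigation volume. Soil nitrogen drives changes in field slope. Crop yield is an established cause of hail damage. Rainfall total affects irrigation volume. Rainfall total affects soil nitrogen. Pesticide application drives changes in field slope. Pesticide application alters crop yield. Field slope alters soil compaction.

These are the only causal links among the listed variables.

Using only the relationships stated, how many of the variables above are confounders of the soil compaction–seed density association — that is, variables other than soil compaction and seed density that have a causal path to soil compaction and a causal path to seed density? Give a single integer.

The common causes are: cover-crop use (to soil compaction via cover-crop use → soil nitrogen → field slope → soil compaction; to seed density via cover-crop use → crop yield → hail damage → seed density); harvest timing (to soil compaction via harvest timing → field slope → soil compaction; to seed density via harvest timing → irrigation volume → crop yield → hail damage → seed density); pesticide application (to soil compaction via pesticide application → field slope → soil compaction; to seed density via pesticide application → crop yield → hail damage → seed density); rainfall total (to soil compaction via rainfall total → soil nitrogen → field slope → soil compaction; to seed density via rainfall total → irrigation volume → crop yield → hail damage → seed density).
Every other variable lacks a causal path to at least one of soil compaction and seed density.

4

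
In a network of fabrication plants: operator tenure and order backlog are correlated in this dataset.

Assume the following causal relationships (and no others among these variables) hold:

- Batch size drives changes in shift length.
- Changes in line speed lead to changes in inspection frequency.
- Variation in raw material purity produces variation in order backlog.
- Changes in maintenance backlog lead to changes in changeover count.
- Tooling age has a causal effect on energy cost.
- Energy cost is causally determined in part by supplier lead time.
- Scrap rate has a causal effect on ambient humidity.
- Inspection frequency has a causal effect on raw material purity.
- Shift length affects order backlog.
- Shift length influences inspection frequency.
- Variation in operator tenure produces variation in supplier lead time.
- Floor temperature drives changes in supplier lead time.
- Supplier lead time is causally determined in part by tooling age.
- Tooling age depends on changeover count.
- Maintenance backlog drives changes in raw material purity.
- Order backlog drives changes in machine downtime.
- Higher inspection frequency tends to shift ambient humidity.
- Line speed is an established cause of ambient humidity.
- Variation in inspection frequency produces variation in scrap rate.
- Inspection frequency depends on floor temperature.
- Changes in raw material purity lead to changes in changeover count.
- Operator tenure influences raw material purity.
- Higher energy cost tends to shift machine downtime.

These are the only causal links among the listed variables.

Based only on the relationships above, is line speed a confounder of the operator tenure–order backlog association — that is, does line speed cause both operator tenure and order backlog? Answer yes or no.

Line speed has no stated causal path to operator tenure. A confounder must cause both variables, so line speed does not qualify.

no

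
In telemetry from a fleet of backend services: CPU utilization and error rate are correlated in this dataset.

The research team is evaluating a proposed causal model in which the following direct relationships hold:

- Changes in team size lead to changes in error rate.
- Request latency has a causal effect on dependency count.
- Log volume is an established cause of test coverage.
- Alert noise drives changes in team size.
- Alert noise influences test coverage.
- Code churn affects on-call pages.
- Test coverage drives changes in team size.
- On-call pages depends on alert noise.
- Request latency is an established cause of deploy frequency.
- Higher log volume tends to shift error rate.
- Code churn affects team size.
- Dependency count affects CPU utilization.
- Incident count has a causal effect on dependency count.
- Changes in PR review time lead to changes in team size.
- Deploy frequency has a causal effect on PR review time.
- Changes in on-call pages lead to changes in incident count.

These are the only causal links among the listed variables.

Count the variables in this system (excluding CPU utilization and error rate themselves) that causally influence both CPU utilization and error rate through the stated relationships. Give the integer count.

The common causes are: alert noise (to CPU utilization via alert noise → on-call pages → incident count → dependency count → CPU utilization; to error rate via alert noise → team size → error rate); code churn (to CPU utilization via code churn → on-call pages → incident count → dependency count → CPU utilization; to error rate via code churn → team size → error rate); request latency (to CPU utilization via request latency → dependency count → CPU utilization; to error rate via request latency → deploy frequency → PR review time → team size → error rate).
Every other variable lacks a causal path to at least one of CPU utilization and error rate.

3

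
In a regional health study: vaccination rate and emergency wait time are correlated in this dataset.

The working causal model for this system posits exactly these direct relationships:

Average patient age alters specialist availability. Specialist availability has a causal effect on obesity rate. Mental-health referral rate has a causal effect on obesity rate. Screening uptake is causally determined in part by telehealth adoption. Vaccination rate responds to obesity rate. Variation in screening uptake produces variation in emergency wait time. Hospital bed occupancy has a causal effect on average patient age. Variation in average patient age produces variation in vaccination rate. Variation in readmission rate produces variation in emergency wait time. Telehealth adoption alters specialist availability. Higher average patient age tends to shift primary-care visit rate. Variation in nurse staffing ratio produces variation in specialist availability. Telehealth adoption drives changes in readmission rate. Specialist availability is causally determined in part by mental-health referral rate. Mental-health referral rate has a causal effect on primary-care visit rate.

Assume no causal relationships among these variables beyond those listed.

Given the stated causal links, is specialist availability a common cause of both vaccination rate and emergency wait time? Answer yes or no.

Specialist availability has no stated causal path to emergency wait time. A confounder must cause both variables, so specialist availability does not qualify.

no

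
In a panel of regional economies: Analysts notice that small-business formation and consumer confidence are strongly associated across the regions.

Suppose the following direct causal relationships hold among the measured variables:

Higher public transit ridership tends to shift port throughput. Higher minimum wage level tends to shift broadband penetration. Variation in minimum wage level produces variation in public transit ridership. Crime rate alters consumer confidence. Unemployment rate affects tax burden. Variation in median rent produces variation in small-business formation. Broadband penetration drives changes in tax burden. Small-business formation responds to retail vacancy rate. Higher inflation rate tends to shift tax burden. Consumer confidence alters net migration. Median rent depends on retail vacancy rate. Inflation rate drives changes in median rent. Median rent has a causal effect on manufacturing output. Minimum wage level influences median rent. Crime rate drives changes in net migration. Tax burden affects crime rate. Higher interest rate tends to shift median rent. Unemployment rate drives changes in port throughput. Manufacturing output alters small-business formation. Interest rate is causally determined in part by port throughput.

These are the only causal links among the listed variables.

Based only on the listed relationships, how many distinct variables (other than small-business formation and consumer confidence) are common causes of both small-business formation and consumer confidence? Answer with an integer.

The common causes are: inflation rate (to small-business formation via inflation rate → median rent → small-business formation; to consumer confidence via inflation rate → tax burden → crime rate → consumer confidence); minimum wage level (to small-business formation via minimum wage level → median rent → small-business formation; to consumer confidence via minimum wage level → broadband penetration → tax burden → crime rate → consumer confidence); unemployment rate (to small-business formation via unemployment rate → port throughput → interest rate → median rent → small-business formation; to consumer confidence via unemployment rate → tax burden → crime rate → consumer confidence).
Every other variable lacks a causal path to at least one of small-business formation and consumer confidence.

3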